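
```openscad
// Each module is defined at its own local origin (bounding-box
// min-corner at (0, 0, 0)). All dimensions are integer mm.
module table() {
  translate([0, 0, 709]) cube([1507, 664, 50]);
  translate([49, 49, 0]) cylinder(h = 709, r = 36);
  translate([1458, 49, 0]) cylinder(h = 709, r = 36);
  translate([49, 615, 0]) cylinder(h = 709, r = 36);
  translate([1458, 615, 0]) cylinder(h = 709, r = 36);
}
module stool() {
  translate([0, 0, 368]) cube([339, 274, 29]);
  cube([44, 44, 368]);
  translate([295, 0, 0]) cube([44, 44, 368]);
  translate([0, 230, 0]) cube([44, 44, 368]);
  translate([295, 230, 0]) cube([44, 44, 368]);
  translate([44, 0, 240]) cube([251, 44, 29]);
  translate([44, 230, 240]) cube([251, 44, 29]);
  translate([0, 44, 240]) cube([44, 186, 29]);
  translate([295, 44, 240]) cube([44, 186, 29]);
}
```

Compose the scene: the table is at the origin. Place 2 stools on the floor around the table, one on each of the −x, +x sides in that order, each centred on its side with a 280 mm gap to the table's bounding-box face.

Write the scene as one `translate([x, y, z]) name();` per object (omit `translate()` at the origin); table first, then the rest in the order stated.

table();
translate([-619, 195, 0]) stool();
translate([1787, 195, 0]) stool();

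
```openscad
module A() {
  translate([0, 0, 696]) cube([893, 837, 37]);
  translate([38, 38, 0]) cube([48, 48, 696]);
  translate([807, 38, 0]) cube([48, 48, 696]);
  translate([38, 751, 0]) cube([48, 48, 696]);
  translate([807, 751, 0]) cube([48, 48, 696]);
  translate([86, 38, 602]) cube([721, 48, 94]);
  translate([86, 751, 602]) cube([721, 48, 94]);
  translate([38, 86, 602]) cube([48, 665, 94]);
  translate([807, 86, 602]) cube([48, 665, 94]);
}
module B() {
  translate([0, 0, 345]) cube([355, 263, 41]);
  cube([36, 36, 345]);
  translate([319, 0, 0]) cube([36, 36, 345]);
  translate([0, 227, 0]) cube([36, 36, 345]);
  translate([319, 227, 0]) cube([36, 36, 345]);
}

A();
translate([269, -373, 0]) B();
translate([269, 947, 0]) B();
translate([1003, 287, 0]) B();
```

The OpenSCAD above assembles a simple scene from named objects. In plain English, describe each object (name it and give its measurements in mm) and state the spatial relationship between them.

A is a table: top 893 mm (x) × 837 mm (y), 37 mm thick, upper face at z = 733 mm, on four 48×48 mm square legs, each inset 38 mm from the nearest pair of top edges, running from z = 0 to the bottom of the top. Four apron rails, 48 mm thick and 94 mm tall, run between adjacent legs with their top edges flush with the underside of the top and their outer faces flush with the legs' outer faces.

B is a four-legged stool. The seat is 355×263 mm, 41 mm thick, top at z = 386 mm. It stands on four square legs, each 36×36 mm in cross-section, from z = 0 to the seat underside, each flush with a corner of the seat.

Three stools sit around the table at the −y, +y, +x sides.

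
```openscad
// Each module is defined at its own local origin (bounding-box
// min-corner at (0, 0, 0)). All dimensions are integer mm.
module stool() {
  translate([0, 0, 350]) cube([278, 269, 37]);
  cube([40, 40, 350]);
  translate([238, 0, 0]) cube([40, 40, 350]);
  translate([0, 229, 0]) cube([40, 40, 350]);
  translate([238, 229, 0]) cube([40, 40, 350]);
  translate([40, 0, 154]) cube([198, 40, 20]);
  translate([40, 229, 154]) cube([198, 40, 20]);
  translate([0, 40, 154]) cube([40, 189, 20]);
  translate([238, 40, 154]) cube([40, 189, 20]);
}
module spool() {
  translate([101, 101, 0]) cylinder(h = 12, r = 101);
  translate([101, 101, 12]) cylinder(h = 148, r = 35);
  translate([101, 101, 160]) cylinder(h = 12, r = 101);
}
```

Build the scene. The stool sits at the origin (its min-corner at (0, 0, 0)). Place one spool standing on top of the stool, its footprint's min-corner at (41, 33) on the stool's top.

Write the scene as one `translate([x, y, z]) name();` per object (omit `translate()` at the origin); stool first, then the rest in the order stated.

stool();
translate([41, 33, 387]) spool();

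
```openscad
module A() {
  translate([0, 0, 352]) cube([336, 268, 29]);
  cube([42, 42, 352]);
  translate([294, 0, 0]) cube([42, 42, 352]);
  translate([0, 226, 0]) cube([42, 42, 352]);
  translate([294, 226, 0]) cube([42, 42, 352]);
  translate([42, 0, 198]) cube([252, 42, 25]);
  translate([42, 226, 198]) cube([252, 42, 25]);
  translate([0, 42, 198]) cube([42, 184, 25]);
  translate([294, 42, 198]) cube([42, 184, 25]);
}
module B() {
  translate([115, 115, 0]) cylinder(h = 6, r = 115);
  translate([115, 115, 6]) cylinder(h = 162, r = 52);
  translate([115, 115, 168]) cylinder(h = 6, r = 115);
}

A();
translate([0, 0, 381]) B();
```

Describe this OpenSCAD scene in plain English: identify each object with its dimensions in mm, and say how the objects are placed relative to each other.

A is a four-legged stool. The seat is 336×268 mm, 29 mm thick, top at z = 381 mm. It stands on four square legs, each 42×42 mm in cross-section, from z = 0 to the seat underside, each flush with a corner of the seat. Four stretchers, 42 mm wide and 25 mm tall, connect adjacent legs with their undersides at z = 198 mm, each running between the inner faces of the legs it joins and aligned with the legs' outer faces on the other axis.

B is a spool: two coaxial disc flanges of radius 115 mm and thickness 6 mm, joined by a core cylinder of radius 52 mm and height 162 mm. The lower flange rests on z = 0 and the three cylinders share a vertical axis.

The spool is on top of the stool.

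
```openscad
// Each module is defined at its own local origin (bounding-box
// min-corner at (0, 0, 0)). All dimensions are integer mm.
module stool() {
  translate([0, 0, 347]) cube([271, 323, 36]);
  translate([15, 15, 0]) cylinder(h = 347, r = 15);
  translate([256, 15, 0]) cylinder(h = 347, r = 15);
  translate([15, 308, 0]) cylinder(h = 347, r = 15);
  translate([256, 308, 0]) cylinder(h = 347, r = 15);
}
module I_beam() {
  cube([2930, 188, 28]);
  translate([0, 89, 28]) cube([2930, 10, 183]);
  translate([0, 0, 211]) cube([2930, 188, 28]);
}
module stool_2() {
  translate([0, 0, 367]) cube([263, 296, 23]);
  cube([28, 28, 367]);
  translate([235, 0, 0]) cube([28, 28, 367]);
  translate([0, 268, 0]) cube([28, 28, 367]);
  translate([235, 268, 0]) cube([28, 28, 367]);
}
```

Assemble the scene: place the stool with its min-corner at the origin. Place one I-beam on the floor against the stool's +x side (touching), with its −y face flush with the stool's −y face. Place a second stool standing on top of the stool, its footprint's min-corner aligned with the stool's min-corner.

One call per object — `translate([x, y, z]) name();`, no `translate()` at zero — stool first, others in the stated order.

stool();
translate([271, 0, 0]) I_beam();
translate([0, 0, 383]) stool_2();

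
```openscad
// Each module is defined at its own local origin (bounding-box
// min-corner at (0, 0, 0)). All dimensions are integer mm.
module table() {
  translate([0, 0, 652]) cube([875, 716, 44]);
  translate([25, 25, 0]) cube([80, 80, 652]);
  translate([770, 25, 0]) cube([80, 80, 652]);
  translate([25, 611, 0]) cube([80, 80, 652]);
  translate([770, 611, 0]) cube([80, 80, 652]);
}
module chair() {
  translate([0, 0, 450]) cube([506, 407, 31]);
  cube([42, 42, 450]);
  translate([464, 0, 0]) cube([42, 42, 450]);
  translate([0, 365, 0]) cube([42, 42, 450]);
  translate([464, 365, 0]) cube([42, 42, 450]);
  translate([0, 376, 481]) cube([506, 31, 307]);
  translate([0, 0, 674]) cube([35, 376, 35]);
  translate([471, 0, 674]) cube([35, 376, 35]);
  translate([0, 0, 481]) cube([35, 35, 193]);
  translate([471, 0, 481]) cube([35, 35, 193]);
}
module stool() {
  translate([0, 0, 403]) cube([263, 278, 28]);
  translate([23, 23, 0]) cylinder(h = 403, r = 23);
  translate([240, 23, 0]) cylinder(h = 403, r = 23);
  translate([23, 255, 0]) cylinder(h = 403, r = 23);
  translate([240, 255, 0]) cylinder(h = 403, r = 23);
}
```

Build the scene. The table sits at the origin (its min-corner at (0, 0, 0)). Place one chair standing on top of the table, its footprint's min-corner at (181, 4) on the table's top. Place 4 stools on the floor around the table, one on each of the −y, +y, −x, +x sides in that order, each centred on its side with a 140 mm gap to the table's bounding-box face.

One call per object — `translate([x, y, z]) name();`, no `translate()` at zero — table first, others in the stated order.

table();
translate([181, 4, 696]) chair();
translate([306, -418, 0]) stool();
translate([306, 856, 0]) stool();
translate([-403, 219, 0]) stool();
translate([1015, 219, 0]) stool();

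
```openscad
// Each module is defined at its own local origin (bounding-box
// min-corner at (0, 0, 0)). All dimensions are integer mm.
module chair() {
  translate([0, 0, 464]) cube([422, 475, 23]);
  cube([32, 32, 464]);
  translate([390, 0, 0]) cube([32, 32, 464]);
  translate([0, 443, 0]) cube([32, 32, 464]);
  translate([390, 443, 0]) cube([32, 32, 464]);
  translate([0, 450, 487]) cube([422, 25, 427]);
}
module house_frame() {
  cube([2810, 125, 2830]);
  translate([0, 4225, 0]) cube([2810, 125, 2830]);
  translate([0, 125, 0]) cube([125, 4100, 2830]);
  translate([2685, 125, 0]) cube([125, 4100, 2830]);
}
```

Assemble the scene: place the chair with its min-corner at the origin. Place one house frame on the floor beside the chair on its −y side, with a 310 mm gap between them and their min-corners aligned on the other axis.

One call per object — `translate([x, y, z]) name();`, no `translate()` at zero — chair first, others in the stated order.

chair();
translate([0, -4660, 0]) house_frame();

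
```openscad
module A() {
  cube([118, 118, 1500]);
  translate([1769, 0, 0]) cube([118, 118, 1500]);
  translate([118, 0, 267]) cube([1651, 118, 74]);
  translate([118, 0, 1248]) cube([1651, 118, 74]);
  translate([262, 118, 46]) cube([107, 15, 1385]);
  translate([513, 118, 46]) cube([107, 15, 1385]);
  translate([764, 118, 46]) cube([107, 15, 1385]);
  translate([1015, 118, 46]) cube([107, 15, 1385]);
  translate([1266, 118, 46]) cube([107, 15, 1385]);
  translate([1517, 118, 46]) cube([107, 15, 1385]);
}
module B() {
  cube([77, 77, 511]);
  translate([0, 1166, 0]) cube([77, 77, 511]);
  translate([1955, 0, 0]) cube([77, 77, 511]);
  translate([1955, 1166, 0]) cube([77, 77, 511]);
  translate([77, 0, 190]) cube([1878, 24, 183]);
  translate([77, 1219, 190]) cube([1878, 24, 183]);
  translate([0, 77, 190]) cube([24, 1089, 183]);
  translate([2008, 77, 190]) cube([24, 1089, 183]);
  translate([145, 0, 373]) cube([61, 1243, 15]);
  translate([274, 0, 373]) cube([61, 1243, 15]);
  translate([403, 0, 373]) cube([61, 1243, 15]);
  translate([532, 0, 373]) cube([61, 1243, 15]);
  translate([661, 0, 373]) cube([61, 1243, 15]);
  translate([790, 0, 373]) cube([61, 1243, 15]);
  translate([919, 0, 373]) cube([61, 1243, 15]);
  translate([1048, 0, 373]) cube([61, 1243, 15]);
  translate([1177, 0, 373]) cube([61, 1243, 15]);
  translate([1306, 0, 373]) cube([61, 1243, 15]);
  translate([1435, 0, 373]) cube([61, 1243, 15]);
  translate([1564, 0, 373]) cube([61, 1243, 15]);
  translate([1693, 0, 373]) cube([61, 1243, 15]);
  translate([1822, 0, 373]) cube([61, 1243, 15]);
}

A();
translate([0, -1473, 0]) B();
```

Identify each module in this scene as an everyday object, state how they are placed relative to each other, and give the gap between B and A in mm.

The bed frame's nearest face is 230 mm from the fence section's −y face.

A is a fence section. B is a bed frame. The bed frame is on the floor beside the fence section on its −y side. The gap between the bed frame and the fence section is 230 mm.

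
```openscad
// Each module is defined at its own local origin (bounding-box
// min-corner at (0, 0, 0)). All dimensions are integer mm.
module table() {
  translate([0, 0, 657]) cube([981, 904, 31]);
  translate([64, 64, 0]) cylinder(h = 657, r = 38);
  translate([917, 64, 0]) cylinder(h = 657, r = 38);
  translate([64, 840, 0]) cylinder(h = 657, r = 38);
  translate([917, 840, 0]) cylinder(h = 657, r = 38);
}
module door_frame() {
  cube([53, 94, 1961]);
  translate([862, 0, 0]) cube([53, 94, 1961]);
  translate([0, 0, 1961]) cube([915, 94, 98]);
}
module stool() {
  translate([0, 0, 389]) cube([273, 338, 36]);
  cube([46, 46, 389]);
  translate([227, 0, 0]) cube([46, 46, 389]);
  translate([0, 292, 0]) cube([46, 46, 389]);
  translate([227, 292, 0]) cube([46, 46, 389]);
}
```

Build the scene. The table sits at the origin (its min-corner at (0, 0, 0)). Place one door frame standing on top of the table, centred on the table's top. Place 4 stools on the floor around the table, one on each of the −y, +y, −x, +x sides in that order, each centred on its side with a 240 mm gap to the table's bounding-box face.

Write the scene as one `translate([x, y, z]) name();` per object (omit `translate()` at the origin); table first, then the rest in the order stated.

table();
translate([33, 405, 688]) door_frame();
translate([354, -578, 0]) stool();
translate([354, 1144, 0]) stool();
translate([-513, 283, 0]) stool();
translate([1221, 283, 0]) stool();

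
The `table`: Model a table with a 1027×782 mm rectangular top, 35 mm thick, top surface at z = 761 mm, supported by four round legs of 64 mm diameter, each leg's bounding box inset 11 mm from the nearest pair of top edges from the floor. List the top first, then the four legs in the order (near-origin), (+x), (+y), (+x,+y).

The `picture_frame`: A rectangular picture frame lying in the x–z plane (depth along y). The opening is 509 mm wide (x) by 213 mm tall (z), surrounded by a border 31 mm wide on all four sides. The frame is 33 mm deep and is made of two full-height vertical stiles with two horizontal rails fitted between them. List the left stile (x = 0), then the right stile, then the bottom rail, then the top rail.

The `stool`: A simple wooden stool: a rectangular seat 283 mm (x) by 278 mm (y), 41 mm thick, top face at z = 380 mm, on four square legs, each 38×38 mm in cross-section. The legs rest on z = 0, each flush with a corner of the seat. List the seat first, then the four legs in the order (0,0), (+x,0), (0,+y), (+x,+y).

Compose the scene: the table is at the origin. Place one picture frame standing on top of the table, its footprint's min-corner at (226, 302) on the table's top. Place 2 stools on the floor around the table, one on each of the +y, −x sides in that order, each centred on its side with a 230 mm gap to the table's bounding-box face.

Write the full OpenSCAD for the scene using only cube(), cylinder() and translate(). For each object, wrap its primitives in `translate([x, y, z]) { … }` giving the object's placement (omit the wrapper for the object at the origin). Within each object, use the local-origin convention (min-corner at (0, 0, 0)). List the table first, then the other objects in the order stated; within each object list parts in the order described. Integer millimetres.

translate([0, 0, 726]) cube([1027, 782, 35]);
translate([43, 43, 0]) cylinder(h = 726, r = 32);
translate([984, 43, 0]) cylinder(h = 726, r = 32);
translate([43, 739, 0]) cylinder(h = 726, r = 32);
translate([984, 739, 0]) cylinder(h = 726, r = 32);
translate([226, 302, 761]) {
  cube([31, 33, 275]);
  translate([540, 0, 0]) cube([31, 33, 275]);
  translate([31, 0, 0]) cube([509, 33, 31]);
  translate([31, 0, 244]) cube([509, 33, 31]);
}
translate([372, 1012, 0]) {
  translate([0, 0, 339]) cube([283, 278, 41]);
  cube([38, 38, 339]);
  translate([245, 0, 0]) cube([38, 38, 339]);
  translate([0, 240, 0]) cube([38, 38, 339]);
  translate([245, 240, 0]) cube([38, 38, 339]);
}
translate([-513, 252, 0]) {
  translate([0, 0, 339]) cube([283, 278, 41]);
  cube([38, 38, 339]);
  translate([245, 0, 0]) cube([38, 38, 339]);
  translate([0, 240, 0]) cube([38, 38, 339]);
  translate([245, 240, 0]) cube([38, 38, 339]);
}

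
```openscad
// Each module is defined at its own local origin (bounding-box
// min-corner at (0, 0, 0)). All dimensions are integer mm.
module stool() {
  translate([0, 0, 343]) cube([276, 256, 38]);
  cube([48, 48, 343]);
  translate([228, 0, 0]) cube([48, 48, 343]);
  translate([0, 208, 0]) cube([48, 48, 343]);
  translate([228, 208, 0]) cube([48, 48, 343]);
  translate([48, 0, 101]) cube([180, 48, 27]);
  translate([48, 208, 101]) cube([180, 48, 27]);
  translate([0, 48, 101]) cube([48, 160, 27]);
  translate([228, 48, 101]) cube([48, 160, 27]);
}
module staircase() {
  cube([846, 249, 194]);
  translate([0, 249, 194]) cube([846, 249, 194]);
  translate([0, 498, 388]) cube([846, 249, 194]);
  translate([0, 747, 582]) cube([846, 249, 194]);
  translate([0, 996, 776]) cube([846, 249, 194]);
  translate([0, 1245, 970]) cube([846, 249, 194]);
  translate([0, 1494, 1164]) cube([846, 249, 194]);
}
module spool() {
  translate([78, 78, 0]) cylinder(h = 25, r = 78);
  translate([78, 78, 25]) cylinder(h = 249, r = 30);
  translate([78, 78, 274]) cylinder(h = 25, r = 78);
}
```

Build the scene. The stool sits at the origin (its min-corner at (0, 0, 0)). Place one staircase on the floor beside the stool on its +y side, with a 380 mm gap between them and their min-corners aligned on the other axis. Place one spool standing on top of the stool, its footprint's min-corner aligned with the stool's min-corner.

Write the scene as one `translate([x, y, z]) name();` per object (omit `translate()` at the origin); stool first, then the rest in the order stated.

stool();
translate([0, 636, 0]) staircase();
translate([0, 0, 381]) spool();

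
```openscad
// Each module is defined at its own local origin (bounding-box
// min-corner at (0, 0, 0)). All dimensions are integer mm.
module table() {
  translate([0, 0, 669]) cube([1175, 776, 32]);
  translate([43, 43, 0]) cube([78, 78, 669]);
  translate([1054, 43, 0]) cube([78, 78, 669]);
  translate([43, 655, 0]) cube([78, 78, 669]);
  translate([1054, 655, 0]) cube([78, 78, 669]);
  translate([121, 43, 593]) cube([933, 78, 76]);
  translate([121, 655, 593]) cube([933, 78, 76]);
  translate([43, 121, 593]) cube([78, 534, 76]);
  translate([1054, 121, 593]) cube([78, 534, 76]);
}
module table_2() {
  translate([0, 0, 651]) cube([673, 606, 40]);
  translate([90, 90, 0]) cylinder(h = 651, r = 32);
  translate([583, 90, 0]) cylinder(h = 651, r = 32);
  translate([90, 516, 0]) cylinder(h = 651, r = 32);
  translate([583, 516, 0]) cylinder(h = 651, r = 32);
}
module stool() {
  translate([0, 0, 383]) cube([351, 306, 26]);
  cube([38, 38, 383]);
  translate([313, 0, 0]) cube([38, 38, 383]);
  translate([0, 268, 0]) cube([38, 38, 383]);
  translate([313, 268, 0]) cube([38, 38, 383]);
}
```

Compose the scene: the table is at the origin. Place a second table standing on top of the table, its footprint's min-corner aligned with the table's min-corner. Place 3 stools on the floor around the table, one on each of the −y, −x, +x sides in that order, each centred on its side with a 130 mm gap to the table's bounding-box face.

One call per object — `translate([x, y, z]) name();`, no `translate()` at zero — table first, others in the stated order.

table();
translate([0, 0, 701]) table_2();
translate([412, -436, 0]) stool();
translate([-481, 235, 0]) stool();
translate([1305, 235, 0]) stool();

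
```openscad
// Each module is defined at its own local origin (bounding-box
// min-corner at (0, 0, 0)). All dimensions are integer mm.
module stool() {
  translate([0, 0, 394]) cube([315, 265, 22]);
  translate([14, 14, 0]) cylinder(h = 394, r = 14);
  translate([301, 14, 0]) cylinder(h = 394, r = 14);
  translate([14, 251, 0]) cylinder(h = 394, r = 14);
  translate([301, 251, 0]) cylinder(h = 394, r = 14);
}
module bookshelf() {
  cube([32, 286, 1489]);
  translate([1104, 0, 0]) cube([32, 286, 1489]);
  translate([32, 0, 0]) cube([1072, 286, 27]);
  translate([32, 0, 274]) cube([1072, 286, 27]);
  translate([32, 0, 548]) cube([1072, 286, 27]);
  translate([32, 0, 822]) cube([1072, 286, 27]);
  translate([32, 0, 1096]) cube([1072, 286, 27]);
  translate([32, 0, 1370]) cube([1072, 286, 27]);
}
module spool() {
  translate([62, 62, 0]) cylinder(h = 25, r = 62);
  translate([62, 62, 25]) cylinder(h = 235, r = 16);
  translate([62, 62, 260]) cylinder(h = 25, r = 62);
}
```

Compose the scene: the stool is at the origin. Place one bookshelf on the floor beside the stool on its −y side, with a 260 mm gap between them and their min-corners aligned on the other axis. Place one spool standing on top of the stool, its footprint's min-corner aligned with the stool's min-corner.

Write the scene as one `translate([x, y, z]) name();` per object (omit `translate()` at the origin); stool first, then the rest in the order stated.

stool();
translate([0, -546, 0]) bookshelf();
translate([0, 0, 416]) spool();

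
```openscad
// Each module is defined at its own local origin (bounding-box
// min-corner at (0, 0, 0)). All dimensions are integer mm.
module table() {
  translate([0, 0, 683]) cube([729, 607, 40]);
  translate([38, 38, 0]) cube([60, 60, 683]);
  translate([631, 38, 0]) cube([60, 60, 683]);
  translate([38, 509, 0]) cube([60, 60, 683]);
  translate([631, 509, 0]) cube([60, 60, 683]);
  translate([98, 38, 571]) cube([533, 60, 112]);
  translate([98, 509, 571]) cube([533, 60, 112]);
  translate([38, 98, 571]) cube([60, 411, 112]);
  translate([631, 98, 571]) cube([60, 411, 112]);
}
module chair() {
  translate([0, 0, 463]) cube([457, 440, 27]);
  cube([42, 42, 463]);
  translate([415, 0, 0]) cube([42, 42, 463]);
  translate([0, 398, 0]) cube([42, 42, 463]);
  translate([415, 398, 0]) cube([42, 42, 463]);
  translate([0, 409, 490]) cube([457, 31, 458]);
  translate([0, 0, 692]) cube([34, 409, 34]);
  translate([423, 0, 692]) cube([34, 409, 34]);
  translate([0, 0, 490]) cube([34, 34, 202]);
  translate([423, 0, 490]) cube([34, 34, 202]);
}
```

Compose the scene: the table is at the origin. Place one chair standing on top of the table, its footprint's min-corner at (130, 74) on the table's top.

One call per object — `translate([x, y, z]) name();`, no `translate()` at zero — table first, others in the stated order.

table();
translate([130, 74, 723]) chair();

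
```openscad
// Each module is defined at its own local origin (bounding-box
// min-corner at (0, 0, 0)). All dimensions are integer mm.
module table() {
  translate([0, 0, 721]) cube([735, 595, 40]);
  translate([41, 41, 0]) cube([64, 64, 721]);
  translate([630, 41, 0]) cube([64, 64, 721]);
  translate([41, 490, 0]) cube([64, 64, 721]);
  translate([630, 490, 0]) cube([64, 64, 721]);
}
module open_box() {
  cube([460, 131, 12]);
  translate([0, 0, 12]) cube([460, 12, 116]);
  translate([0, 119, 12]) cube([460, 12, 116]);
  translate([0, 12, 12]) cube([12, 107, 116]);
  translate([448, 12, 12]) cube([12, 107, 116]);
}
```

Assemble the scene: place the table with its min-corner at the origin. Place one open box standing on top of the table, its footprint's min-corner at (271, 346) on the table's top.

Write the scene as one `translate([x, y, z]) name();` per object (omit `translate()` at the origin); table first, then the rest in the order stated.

table();
translate([271, 346, 761]) open_box();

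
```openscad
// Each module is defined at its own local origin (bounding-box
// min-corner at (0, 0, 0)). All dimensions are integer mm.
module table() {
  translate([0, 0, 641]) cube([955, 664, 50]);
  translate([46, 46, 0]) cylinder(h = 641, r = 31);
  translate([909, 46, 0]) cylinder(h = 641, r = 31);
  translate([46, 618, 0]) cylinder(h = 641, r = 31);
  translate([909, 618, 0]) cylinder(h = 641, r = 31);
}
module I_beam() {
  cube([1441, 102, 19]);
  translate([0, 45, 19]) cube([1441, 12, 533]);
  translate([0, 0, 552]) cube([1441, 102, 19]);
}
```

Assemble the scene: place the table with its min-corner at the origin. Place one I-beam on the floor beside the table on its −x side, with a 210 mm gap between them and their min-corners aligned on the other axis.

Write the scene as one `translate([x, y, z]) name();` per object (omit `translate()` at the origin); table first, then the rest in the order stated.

table();
translate([-1651, 0, 0]) I_beam();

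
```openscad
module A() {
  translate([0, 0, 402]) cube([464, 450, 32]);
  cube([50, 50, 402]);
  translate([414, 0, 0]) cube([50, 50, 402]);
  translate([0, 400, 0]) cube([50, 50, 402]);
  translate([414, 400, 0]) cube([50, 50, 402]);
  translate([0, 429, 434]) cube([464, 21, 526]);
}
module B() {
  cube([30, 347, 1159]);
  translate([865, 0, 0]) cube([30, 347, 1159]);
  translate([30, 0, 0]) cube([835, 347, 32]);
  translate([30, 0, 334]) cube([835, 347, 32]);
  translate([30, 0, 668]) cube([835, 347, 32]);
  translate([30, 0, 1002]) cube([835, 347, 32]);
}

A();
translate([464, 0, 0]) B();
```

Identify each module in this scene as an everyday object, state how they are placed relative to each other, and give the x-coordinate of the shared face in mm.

A is a chair. B is a bookshelf. The bookshelf is against the chair's +x side, with their −y faces flush. The x-coordinate of the shared face is 464 mm.

The chair's +x face and the bookshelf's −x face are both at x = 464 mm.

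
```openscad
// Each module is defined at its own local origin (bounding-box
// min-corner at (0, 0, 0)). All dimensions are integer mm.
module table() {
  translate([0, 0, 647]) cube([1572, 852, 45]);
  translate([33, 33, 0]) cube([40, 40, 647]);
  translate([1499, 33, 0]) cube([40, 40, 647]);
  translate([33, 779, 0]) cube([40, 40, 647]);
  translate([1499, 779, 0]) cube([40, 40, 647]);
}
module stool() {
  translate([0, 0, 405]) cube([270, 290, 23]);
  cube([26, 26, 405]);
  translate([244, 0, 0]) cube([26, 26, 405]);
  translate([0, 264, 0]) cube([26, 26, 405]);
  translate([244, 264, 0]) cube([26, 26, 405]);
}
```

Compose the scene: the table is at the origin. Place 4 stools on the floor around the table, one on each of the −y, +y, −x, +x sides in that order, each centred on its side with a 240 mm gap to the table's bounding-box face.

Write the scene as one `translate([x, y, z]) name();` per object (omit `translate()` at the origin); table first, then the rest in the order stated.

table();
translate([651, -530, 0]) stool();
translate([651, 1092, 0]) stool();
translate([-510, 281, 0]) stool();
translate([1812, 281, 0]) stool();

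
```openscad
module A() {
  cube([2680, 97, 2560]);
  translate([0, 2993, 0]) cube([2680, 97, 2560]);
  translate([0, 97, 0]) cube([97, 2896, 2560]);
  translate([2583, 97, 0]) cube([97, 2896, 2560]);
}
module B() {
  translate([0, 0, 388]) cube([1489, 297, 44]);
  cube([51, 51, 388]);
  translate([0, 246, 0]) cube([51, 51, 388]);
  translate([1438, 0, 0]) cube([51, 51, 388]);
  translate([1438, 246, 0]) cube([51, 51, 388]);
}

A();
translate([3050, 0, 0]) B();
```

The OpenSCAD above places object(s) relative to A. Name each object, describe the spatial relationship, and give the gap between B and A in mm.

The bench's nearest face is 370 mm from the house frame's +x face.

A is a house frame. B is a bench. The bench is on the floor beside the house frame on its +x side. The gap between the bench and the house frame is 370 mm.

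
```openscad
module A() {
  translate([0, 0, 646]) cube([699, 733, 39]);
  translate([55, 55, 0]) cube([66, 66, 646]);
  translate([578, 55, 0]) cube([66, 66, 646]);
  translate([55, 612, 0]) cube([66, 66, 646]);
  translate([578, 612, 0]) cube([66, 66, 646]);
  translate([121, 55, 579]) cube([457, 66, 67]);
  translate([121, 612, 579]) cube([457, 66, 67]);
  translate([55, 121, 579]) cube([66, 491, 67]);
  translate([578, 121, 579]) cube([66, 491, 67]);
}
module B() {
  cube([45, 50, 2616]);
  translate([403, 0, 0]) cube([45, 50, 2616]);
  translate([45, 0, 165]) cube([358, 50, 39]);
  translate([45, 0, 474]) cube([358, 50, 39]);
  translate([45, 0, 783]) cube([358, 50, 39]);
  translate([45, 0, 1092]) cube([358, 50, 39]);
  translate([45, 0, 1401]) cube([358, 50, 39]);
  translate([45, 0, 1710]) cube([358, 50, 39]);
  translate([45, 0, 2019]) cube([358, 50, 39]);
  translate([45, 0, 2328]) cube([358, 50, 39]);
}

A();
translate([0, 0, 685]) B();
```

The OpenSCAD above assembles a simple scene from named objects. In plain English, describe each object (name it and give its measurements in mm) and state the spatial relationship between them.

A is a rectangular dining table. The top is 699×733×39 mm with its upper surface at z = 685 mm. It stands on four 66×66 mm square legs, each inset 55 mm from the nearest pair of top edges, running from the floor to the underside of the top. Four apron rails, 66 mm thick and 67 mm tall, run between adjacent legs with their top edges flush with the underside of the top and their outer faces flush with the legs' outer faces.

B is a wooden ladder with two side rails of 45×50 mm section and 2616 mm height, set 448 mm apart overall. Between them run 8 rectangular rungs (50 mm deep, 39 mm thick), front faces flush with the rails' −y face. The bottom of the first rung is 165 mm above the floor and each subsequent rung is 309 mm higher than the one below.

The ladder is on top of the table.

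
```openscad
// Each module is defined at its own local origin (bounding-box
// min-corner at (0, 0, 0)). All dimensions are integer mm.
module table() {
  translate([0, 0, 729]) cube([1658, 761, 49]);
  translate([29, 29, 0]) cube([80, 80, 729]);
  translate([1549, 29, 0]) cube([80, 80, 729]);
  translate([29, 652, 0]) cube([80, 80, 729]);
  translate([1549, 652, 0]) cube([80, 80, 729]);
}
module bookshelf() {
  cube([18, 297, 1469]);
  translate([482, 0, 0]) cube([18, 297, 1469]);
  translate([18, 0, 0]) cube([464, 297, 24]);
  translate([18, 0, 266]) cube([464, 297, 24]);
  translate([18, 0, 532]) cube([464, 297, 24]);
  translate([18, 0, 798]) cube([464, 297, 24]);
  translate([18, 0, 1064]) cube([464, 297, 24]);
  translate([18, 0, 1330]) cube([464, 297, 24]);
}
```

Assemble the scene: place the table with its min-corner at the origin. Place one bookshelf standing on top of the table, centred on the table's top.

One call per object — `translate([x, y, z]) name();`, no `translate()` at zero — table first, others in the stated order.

table();
translate([579, 232, 778]) bookshelf();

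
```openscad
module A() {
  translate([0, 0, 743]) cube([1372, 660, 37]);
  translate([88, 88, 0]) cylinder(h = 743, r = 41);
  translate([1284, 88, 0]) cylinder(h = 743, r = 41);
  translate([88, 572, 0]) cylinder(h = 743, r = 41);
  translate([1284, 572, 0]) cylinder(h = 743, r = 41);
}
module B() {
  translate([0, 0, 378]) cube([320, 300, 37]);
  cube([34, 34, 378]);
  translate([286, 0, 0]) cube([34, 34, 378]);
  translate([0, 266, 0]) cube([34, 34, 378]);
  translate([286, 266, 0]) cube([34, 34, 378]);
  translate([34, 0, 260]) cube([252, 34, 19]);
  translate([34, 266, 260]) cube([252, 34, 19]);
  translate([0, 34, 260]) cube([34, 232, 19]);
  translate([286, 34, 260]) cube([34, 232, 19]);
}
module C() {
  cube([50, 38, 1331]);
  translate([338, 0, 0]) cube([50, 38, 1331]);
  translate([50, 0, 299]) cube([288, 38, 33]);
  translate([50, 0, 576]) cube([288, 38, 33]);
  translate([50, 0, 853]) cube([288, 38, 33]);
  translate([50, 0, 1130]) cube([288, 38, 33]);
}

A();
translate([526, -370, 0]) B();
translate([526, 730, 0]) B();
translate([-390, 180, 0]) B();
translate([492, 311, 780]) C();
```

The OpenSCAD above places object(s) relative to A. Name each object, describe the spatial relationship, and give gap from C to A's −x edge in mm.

The ladder's min-x is at 492; the table's min-x is 0; gap = 492 mm.

A is a table. B is a stool. C is a ladder. Three stools sit around the table at the −y, +y, −x sides. The ladder is on top of the table, centred. The gap from the ladder to the table's −x edge is 492 mm.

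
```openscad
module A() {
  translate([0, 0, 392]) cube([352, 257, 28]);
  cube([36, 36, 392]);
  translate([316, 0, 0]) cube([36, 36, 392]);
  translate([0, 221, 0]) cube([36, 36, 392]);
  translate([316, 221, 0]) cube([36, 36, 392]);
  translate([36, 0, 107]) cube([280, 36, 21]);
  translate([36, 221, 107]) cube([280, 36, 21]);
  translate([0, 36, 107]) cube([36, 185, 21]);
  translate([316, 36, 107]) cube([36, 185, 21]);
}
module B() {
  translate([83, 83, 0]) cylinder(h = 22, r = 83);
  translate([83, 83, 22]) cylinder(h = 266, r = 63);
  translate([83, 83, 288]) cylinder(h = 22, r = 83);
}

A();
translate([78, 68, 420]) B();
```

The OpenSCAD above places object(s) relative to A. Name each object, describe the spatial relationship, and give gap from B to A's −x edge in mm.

The spool's min-x is at 78; the stool's min-x is 0; gap = 78 mm.

A is a stool. B is a spool. The spool is on top of the stool. The gap from the spool to the stool's −x edge is 78 mm.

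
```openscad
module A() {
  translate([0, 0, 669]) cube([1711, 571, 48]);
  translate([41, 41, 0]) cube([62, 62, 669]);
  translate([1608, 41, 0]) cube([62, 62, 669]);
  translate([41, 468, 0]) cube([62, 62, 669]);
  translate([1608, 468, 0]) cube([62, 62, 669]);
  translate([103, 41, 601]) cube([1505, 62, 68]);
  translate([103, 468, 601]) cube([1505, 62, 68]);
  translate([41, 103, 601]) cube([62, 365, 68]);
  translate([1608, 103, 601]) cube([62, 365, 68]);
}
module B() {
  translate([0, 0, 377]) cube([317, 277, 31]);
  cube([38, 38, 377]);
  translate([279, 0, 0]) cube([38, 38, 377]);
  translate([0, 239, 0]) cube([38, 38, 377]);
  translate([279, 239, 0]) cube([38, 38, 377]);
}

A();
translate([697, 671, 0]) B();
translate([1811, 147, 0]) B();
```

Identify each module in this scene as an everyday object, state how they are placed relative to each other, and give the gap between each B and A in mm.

A is a table. B is a stool. Two stools sit around the table at the +y, +x sides. The gap between each stool and the table is 100 mm.

Each stool's nearest face is 100 mm from the table's bounding box.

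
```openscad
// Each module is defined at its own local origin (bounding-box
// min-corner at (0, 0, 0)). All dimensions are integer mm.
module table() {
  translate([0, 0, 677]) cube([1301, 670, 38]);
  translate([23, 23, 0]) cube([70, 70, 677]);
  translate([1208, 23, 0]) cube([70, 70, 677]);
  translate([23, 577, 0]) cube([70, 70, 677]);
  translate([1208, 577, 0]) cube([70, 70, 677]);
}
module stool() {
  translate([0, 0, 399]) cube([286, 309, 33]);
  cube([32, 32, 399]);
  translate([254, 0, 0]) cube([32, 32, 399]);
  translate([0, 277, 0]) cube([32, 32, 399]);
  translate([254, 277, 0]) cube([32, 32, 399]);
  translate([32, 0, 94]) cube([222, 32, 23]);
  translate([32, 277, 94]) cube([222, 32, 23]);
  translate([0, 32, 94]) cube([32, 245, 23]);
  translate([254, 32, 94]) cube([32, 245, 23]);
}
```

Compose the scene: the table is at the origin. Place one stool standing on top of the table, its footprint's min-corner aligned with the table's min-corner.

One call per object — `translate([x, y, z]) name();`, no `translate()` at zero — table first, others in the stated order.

table();
translate([0, 0, 715]) stool();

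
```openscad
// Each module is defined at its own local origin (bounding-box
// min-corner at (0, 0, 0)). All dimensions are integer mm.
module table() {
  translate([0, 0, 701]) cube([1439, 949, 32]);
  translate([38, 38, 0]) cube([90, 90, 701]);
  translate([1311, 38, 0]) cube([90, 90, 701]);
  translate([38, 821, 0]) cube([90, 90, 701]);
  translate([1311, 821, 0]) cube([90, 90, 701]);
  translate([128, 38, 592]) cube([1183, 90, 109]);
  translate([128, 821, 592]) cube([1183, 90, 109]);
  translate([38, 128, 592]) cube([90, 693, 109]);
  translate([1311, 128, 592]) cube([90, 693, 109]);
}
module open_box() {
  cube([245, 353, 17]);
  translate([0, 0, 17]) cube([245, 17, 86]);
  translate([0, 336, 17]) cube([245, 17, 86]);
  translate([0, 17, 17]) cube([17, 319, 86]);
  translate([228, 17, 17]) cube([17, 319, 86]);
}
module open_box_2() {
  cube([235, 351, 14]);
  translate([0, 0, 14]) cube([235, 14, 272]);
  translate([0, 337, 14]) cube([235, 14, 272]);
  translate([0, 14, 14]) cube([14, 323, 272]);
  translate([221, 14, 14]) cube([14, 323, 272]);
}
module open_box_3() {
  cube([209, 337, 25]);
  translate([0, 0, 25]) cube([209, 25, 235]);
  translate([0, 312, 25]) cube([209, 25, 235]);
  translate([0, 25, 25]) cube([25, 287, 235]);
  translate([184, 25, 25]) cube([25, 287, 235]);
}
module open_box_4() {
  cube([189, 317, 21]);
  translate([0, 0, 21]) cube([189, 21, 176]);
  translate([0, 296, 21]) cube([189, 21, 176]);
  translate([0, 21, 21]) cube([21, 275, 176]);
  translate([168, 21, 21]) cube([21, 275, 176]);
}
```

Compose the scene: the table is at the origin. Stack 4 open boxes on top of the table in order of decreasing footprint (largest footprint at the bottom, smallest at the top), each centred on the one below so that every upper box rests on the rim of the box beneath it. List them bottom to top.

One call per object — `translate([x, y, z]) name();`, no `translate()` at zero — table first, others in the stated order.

table();
translate([597, 298, 733]) open_box();
translate([602, 299, 836]) open_box_2();
translate([615, 306, 1122]) open_box_3();
translate([625, 316, 1382]) open_box_4();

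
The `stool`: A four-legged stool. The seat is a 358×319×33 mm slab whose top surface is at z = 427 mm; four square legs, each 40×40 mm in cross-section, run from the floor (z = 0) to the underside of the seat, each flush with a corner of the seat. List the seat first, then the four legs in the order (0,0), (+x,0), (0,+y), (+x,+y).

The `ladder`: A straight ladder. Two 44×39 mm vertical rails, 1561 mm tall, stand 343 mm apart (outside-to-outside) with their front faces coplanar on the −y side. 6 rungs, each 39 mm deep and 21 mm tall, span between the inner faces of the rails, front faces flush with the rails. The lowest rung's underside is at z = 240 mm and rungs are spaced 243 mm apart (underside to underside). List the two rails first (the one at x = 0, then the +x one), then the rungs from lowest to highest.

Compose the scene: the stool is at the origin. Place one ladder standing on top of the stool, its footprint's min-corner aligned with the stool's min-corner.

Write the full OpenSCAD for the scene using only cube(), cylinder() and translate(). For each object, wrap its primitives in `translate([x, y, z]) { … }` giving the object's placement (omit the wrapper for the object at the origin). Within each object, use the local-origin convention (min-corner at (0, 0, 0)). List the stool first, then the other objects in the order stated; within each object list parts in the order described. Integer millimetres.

translate([0, 0, 394]) cube([358, 319, 33]);
cube([40, 40, 394]);
translate([318, 0, 0]) cube([40, 40, 394]);
translate([0, 279, 0]) cube([40, 40, 394]);
translate([318, 279, 0]) cube([40, 40, 394]);
translate([0, 0, 427]) {
  cube([44, 39, 1561]);
  translate([299, 0, 0]) cube([44, 39, 1561]);
  translate([44, 0, 240]) cube([255, 39, 21]);
  translate([44, 0, 483]) cube([255, 39, 21]);
  translate([44, 0, 726]) cube([255, 39, 21]);
  translate([44, 0, 969]) cube([255, 39, 21]);
  translate([44, 0, 1212]) cube([255, 39, 21]);
  translate([44, 0, 1455]) cube([255, 39, 21]);
}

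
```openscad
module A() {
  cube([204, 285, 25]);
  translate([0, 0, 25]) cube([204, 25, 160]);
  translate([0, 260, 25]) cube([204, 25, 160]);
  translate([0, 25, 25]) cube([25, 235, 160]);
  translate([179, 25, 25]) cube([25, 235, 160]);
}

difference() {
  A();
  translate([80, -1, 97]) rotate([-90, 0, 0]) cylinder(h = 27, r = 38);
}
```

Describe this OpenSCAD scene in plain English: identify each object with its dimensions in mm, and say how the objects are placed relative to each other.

A is an open storage box with external size 204×285×185 mm and wall thickness 25 mm (the base is also 25 mm thick). The base covers the whole footprint; the four walls stand on the base, with the y-facing walls full-width and the x-facing walls fitting between their inner faces.

The open box has a circular hole of radius 38 mm through its front wall, centred at (x = 80, z = 97).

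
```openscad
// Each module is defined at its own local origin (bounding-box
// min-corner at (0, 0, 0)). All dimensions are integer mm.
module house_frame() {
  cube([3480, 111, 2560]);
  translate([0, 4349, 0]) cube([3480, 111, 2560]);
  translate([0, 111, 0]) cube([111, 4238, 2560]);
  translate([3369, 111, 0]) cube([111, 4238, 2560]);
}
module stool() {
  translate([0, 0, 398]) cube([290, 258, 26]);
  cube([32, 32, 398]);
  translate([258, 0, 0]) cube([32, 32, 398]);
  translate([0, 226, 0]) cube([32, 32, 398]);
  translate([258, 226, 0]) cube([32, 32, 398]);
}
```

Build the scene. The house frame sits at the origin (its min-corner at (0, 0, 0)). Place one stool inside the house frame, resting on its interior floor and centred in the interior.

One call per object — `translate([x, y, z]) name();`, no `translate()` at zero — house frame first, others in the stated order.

house_frame();
translate([1595, 2101, 0]) stool();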